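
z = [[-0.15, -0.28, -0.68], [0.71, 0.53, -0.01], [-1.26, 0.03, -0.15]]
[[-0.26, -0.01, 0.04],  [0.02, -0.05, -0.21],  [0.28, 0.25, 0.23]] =z@[[-0.25, -0.19, -0.19], [0.37, 0.16, -0.15], [0.28, -0.01, 0.04]]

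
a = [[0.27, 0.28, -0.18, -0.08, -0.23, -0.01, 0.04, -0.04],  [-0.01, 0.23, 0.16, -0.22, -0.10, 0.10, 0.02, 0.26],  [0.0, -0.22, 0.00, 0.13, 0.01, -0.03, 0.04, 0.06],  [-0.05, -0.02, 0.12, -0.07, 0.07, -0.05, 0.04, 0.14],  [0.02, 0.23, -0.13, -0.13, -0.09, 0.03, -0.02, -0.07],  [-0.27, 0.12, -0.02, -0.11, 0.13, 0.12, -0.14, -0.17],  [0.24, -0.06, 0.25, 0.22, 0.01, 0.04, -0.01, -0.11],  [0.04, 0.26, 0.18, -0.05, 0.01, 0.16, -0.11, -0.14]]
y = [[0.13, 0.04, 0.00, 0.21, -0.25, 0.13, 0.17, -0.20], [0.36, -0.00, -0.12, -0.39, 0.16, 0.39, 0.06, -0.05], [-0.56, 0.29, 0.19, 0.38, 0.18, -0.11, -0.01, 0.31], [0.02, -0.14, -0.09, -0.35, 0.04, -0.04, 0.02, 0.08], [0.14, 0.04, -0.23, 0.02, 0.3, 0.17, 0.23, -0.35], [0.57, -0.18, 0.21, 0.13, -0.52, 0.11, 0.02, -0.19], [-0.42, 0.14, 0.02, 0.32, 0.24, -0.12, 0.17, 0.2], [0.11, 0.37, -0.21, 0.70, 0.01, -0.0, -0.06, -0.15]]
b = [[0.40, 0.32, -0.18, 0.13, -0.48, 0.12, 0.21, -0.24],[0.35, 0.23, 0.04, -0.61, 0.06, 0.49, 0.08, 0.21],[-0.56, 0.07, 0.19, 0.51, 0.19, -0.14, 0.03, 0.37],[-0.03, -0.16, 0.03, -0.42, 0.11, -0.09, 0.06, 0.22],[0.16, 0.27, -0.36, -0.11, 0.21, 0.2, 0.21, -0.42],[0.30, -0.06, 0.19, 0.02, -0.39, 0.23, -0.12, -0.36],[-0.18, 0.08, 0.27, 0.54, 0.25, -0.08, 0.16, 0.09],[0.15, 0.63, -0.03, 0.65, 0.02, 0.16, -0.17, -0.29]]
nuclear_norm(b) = 5.16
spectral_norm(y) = 1.36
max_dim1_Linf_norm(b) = 0.65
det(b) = -0.00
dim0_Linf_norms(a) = [0.27, 0.28, 0.25, 0.22, 0.23, 0.16, 0.14, 0.26]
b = y + a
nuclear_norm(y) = 4.20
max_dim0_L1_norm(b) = 2.99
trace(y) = 0.40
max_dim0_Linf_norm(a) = 0.28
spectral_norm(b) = 1.44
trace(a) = 0.31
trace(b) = 0.71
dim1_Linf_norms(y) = [0.25, 0.39, 0.56, 0.35, 0.35, 0.57, 0.42, 0.7]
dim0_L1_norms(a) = [0.9, 1.42, 1.04, 1.01, 0.65, 0.54, 0.42, 0.99]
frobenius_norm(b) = 2.26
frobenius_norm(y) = 1.96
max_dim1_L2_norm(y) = 0.86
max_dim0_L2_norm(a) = 0.56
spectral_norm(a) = 0.69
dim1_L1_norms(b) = [2.08, 2.07, 2.06, 1.12, 1.94, 1.67, 1.65, 2.1]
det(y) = -0.00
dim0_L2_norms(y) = [1.0, 0.54, 0.45, 1.04, 0.73, 0.49, 0.34, 0.61]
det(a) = 0.00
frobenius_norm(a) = 1.10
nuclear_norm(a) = 2.28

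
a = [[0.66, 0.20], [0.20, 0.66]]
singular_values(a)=[0.86, 0.46]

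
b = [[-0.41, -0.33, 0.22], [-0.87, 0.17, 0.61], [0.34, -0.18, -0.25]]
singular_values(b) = [1.24, 0.41, 0.01]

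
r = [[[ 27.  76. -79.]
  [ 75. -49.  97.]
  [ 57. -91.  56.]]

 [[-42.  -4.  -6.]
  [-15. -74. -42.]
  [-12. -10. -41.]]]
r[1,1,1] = -74.0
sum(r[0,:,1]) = -64.0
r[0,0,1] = 76.0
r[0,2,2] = 56.0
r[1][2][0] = -12.0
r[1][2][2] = -41.0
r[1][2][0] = -12.0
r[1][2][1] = -10.0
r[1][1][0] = -15.0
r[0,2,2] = 56.0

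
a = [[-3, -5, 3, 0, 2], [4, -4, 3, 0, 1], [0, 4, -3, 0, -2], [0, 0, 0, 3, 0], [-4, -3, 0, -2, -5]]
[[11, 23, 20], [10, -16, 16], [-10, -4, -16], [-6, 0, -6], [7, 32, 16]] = a@[[0, -5, 0], [-1, -4, -4], [2, -4, 0], [-2, 0, -2], [0, 0, 0]]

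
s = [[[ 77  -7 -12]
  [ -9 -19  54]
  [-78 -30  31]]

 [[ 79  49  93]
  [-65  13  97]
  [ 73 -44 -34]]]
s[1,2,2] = -34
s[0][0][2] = -12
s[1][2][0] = 73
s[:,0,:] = [[77, -7, -12], [79, 49, 93]]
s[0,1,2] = 54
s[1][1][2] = 97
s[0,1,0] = -9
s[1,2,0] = 73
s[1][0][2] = 93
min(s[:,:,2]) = -34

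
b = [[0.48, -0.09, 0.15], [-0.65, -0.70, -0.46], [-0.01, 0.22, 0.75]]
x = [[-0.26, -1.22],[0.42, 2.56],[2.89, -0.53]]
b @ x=[[0.27, -0.90], [-1.45, -0.76], [2.26, 0.18]]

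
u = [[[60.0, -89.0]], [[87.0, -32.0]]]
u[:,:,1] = [[-89.0], [-32.0]]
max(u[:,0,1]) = -32.0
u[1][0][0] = 87.0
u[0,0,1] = -89.0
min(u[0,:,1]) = -89.0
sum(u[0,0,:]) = -29.0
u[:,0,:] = [[60.0, -89.0], [87.0, -32.0]]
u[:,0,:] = [[60.0, -89.0], [87.0, -32.0]]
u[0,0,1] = -89.0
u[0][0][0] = 60.0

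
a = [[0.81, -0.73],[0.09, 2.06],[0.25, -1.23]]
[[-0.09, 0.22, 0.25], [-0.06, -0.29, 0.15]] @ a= [[0.01,0.21], [-0.04,-0.74]]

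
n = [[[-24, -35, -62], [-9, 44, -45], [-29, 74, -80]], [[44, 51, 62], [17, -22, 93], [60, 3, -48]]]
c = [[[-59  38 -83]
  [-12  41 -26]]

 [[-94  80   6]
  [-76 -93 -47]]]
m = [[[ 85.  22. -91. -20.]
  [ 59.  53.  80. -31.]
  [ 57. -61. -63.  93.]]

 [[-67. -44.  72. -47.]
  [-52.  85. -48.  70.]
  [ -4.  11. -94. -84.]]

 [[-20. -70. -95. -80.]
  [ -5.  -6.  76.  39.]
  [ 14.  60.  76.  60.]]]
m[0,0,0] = 85.0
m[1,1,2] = -48.0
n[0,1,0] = -9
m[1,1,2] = -48.0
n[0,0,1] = -35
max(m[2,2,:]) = 76.0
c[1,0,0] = -94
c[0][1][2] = -26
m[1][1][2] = -48.0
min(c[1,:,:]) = -94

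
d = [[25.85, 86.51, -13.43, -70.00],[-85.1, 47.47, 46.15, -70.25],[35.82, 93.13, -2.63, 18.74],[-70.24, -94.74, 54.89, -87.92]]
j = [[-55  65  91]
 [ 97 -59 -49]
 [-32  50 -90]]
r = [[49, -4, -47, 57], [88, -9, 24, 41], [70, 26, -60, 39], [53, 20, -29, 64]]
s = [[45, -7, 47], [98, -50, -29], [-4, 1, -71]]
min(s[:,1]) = -50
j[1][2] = -49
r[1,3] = 41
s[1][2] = -29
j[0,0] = -55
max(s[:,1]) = 1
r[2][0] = 70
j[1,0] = 97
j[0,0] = -55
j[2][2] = -90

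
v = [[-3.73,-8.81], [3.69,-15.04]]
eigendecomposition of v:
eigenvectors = [[0.84+0.00j, (0.84-0j)], [(0.54-0.07j), (0.54+0.07j)]]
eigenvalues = [(-9.38+0.73j), (-9.38-0.73j)]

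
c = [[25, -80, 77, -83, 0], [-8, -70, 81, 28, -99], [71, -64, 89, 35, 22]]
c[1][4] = -99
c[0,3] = -83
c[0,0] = 25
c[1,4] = -99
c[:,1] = [-80, -70, -64]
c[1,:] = [-8, -70, 81, 28, -99]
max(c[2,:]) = 89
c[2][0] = 71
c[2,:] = [71, -64, 89, 35, 22]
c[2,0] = 71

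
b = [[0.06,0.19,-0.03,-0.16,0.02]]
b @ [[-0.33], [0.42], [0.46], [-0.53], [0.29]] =[[0.14]]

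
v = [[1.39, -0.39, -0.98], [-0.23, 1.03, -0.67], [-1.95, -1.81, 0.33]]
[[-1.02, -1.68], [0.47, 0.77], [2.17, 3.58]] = v @ [[-1.10, -1.81],[-0.10, -0.17],[-0.48, -0.79]]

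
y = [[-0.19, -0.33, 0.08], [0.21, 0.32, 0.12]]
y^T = [[-0.19, 0.21], [-0.33, 0.32], [0.08, 0.12]]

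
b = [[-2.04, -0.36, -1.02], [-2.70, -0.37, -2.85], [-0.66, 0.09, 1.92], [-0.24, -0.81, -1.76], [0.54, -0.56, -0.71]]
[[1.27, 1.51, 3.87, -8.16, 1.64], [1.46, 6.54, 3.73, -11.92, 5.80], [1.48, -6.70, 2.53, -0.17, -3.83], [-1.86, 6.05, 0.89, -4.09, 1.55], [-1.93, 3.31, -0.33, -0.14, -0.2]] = b@ [[-1.12, 0.99, -1.89, 3.17, -0.22],[2.00, -1.03, -2.21, 2.16, 2.95],[0.29, -3.1, 0.77, 0.90, -2.21]]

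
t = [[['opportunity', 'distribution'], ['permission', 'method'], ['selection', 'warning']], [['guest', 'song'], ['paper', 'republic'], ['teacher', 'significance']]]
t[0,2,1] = 'warning'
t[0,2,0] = 'selection'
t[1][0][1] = 'song'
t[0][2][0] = 'selection'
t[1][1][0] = 'paper'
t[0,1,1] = 'method'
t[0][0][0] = 'opportunity'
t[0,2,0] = 'selection'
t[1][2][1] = 'significance'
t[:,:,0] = [['opportunity', 'permission', 'selection'], ['guest', 'paper', 'teacher']]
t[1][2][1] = 'significance'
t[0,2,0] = 'selection'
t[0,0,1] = 'distribution'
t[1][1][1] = 'republic'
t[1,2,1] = 'significance'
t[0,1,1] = 'method'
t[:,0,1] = ['distribution', 'song']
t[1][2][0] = 'teacher'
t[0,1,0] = 'permission'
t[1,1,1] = 'republic'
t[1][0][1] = 'song'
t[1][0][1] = 'song'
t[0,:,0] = ['opportunity', 'permission', 'selection']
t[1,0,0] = 'guest'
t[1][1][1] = 'republic'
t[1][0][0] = 'guest'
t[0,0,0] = 'opportunity'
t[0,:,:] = [['opportunity', 'distribution'], ['permission', 'method'], ['selection', 'warning']]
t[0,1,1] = 'method'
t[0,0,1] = 'distribution'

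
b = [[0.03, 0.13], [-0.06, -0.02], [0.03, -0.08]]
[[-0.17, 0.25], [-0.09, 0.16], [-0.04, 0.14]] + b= [[-0.14,  0.38],[-0.15,  0.14],[-0.01,  0.06]]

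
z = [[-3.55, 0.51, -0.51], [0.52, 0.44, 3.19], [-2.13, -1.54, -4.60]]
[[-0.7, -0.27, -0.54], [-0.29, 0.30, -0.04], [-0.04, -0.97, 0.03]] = z @ [[0.24, 0.13, 0.13], [0.14, 0.39, -0.17], [-0.15, 0.02, -0.01]]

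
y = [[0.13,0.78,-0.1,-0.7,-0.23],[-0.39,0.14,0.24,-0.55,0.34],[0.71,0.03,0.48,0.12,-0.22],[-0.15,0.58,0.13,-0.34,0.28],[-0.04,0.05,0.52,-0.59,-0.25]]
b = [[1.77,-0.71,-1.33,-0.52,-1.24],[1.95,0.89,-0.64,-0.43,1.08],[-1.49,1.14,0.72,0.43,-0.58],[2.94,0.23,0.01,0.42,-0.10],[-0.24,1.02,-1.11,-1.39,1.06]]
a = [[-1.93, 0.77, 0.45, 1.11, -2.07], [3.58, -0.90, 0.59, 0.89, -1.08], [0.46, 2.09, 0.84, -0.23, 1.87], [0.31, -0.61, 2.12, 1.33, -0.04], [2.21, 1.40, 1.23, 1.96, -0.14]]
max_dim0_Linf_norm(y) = 0.78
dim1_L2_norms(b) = [2.69, 2.52, 2.14, 2.98, 2.32]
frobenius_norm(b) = 5.69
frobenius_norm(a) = 7.33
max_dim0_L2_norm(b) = 4.23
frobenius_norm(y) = 1.97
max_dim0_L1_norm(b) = 8.39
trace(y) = 0.16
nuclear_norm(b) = 10.51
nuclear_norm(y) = 3.78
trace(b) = 4.86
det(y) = -0.06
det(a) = -58.69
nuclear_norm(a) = 14.40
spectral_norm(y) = 1.44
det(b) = 3.47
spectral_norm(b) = 4.40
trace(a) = -0.80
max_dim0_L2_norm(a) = 4.66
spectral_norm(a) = 5.13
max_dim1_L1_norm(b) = 5.57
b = y @ a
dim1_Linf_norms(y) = [0.78, 0.55, 0.71, 0.58, 0.59]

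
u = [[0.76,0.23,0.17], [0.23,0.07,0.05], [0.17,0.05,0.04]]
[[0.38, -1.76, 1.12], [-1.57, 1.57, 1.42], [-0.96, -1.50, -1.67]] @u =[[0.07,0.02,0.02], [-0.59,-0.18,-0.13], [-1.36,-0.41,-0.31]]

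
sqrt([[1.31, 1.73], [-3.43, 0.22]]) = [[1.49, 0.68], [-1.34, 1.06]]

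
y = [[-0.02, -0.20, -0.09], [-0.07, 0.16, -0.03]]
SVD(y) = [[-0.8,0.59], [0.59,0.8]] @ diag([0.26292715171007397, 0.1037753000170452]) @ [[-0.10, 0.97, 0.21], [-0.66, 0.09, -0.75]]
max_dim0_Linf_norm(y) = 0.2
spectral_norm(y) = 0.26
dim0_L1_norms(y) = [0.09, 0.36, 0.12]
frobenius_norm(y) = 0.28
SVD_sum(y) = [[0.02, -0.21, -0.04], [-0.02, 0.15, 0.03]] + [[-0.04, 0.01, -0.05],  [-0.05, 0.01, -0.06]]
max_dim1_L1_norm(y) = 0.31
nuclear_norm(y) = 0.37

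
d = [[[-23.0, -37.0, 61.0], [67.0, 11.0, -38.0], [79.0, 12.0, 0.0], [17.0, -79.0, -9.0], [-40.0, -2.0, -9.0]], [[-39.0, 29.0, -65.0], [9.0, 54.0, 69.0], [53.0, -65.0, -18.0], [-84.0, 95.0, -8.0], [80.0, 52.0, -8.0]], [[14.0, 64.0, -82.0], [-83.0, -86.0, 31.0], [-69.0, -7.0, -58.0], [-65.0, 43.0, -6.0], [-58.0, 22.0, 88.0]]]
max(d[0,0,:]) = 61.0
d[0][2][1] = 12.0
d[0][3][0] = 17.0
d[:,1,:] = [[67.0, 11.0, -38.0], [9.0, 54.0, 69.0], [-83.0, -86.0, 31.0]]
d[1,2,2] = -18.0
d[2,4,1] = 22.0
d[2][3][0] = -65.0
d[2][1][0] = -83.0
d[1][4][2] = -8.0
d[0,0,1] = -37.0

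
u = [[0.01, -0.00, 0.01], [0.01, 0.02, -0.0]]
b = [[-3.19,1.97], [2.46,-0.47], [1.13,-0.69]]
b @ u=[[-0.01, 0.04, -0.03], [0.02, -0.01, 0.02], [0.00, -0.01, 0.01]]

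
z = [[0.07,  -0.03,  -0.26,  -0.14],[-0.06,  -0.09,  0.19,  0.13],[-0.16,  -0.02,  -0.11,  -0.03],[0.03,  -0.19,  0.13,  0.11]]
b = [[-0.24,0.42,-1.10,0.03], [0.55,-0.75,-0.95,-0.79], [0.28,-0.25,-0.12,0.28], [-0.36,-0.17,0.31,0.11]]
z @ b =[[-0.06, 0.14, -0.06, -0.06], [-0.03, -0.03, 0.17, 0.14], [0.01, -0.02, 0.2, -0.02], [-0.11, 0.10, 0.17, 0.20]]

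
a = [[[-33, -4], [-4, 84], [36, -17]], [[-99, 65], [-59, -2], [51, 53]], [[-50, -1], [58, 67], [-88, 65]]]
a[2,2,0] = -88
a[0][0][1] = -4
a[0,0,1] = -4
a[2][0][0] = -50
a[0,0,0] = -33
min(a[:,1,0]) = -59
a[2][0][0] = -50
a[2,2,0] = -88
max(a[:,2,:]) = 65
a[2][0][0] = -50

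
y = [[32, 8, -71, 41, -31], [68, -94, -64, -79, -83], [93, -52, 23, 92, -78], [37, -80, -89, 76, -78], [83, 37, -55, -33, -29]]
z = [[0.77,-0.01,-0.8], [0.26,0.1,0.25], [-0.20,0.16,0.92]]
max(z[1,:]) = 0.26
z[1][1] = 0.095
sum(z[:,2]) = 0.368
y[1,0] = 68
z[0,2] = -0.796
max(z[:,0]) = 0.766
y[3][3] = 76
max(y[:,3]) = 92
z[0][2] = -0.796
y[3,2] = -89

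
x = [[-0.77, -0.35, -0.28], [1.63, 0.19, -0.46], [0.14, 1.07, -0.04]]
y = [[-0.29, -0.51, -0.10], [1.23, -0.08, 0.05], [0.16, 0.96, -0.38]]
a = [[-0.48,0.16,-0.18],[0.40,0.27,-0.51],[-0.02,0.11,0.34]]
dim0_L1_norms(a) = [0.9, 0.54, 1.03]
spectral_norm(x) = 1.90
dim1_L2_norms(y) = [0.6, 1.23, 1.04]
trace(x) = -0.62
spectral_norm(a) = 0.74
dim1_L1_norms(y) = [0.9, 1.36, 1.5]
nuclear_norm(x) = 3.37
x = a + y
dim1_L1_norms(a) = [0.82, 1.18, 0.47]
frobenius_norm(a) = 0.95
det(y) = -0.36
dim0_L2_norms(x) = [1.81, 1.14, 0.54]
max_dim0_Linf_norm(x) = 1.63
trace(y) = -0.75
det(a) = -0.10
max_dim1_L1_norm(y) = 1.5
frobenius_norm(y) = 1.72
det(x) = -0.85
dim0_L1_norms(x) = [2.54, 1.61, 0.78]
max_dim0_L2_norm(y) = 1.27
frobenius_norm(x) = 2.21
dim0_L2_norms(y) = [1.27, 1.09, 0.4]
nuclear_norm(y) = 2.65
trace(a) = 0.13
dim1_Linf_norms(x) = [0.77, 1.63, 1.07]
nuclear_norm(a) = 1.53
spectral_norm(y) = 1.31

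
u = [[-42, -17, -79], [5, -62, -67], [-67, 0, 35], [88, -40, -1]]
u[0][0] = -42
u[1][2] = -67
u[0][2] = -79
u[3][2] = -1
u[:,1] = [-17, -62, 0, -40]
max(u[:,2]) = 35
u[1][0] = 5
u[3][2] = -1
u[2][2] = 35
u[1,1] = -62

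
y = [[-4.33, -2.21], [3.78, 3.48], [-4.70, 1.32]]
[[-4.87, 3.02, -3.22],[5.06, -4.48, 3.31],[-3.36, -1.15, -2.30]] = y @[[0.86, -0.09, 0.58], [0.52, -1.19, 0.32]]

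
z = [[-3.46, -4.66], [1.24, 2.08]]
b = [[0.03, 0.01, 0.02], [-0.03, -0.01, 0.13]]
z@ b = [[0.04, 0.01, -0.68], [-0.03, -0.01, 0.3]]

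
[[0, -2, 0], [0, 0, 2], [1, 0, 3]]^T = [[0, 0, 1], [-2, 0, 0], [0, 2, 3]]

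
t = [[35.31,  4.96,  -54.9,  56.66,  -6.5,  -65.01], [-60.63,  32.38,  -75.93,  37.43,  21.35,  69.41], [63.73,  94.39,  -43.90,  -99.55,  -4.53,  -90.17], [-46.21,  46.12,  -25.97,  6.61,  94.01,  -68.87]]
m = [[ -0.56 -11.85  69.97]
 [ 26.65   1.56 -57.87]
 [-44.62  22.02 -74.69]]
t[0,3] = 56.66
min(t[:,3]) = -99.55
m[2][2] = -74.69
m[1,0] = 26.65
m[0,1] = -11.85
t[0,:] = [35.31, 4.96, -54.9, 56.66, -6.5, -65.01]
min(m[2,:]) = -74.69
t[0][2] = -54.9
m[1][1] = 1.56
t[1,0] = -60.63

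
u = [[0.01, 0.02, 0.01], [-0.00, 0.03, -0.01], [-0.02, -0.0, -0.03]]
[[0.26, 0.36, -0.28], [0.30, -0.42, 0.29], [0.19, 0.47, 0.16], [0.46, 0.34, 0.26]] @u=[[0.01,0.02,0.01], [-0.0,-0.01,-0.00], [-0.00,0.02,-0.01], [-0.0,0.02,-0.01]]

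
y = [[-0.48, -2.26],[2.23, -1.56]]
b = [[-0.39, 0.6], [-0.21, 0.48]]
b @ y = [[1.53,-0.05], [1.17,-0.27]]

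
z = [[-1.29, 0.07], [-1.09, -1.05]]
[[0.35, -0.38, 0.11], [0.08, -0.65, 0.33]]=z @ [[-0.26, 0.31, -0.1], [0.19, 0.30, -0.21]]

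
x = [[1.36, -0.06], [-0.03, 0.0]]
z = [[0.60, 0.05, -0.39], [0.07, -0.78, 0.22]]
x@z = [[0.81, 0.11, -0.54],[-0.02, -0.00, 0.01]]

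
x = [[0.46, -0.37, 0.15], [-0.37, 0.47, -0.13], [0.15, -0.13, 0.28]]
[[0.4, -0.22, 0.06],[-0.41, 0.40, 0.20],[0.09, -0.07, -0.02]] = x@[[0.52, 0.55, 1.36], [-0.51, 1.31, 1.47], [-0.2, 0.07, -0.13]]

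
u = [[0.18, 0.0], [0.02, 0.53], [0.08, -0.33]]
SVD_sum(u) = [[0.0, -0.01], [-0.02, 0.53], [0.01, -0.33]] + [[0.18, 0.01], [0.04, 0.00], [0.07, 0.0]]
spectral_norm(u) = 0.62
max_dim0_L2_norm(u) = 0.62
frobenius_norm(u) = 0.65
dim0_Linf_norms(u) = [0.18, 0.53]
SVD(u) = [[0.01, 0.92], [-0.85, 0.22], [0.53, 0.33]] @ diag([0.6249084703153966, 0.19618716504417652]) @ [[0.04, -1.00], [1.0, 0.04]]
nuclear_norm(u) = 0.82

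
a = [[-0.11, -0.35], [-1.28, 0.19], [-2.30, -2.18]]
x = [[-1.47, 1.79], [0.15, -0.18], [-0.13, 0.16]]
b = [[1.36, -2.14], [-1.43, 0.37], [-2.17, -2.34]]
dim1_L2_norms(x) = [2.32, 0.23, 0.21]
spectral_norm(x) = 2.34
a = x + b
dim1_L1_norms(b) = [3.5, 1.8, 4.51]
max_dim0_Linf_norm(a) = 2.3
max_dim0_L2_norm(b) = 3.19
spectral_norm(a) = 3.29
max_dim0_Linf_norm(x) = 1.79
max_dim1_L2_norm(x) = 2.32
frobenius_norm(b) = 4.34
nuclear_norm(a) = 4.30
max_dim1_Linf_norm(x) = 1.79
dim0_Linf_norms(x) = [1.47, 1.79]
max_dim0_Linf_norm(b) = 2.34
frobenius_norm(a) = 3.44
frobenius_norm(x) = 2.34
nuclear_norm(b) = 6.10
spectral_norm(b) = 3.35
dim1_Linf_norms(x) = [1.79, 0.18, 0.16]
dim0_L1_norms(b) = [4.96, 4.85]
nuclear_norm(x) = 2.34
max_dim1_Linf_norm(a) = 2.3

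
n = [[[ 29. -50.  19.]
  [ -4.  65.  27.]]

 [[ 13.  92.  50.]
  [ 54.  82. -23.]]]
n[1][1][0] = 54.0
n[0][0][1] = -50.0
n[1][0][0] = 13.0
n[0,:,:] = [[29.0, -50.0, 19.0], [-4.0, 65.0, 27.0]]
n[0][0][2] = 19.0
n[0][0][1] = -50.0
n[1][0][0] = 13.0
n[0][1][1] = 65.0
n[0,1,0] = -4.0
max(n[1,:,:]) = 92.0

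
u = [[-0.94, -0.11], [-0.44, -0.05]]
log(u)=[[(-0.35+2.98j), (0.73+0.35j)],[(2.9+1.39j), -6.22+0.16j]]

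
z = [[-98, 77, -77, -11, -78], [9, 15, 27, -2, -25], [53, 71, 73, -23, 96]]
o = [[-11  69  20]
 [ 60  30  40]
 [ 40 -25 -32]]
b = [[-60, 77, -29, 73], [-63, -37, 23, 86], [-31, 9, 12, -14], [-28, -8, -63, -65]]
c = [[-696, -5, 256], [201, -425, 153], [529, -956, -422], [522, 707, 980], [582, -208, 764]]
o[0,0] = -11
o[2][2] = -32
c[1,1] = -425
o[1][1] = 30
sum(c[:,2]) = 1731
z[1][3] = -2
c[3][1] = 707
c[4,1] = -208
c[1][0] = 201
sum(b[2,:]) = -24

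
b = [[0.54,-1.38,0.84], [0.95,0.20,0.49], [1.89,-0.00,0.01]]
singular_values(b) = [2.28, 1.5, 0.46]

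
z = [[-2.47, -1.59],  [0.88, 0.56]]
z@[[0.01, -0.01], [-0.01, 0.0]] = [[-0.01,0.02], [0.0,-0.01]]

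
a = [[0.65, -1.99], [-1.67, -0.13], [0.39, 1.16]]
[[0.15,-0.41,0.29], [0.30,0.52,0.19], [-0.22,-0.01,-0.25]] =a@[[-0.17, -0.32, -0.1], [-0.13, 0.1, -0.18]]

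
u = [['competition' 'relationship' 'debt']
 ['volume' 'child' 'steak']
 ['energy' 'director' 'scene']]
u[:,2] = ['debt', 'steak', 'scene']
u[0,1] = 'relationship'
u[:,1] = ['relationship', 'child', 'director']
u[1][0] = 'volume'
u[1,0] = 'volume'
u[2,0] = 'energy'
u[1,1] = 'child'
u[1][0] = 'volume'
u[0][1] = 'relationship'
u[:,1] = ['relationship', 'child', 'director']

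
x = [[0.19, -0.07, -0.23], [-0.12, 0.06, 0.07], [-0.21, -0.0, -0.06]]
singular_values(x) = [0.36, 0.19, 0.03]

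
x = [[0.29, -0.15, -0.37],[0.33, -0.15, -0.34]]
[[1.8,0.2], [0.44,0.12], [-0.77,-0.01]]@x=[[0.59, -0.30, -0.73], [0.17, -0.08, -0.20], [-0.23, 0.12, 0.29]]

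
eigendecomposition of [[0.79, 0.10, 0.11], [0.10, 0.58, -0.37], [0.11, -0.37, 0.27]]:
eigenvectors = [[0.18,  -0.76,  -0.62], [-0.55,  0.45,  -0.71], [-0.82,  -0.47,  0.34]]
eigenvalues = [-0.0, 0.8, 0.84]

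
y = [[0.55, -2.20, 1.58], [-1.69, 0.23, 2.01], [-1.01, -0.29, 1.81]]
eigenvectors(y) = [[-0.5, 0.70, 0.65], [0.75, 0.6, 0.45], [0.42, 0.39, 0.61]]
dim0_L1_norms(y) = [3.25, 2.72, 5.4]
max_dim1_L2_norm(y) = 2.76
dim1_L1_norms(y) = [4.33, 3.93, 3.11]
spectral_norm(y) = 3.61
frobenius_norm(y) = 4.36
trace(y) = 2.59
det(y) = -0.57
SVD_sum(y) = [[-0.71, -0.60, 1.62],  [-0.88, -0.74, 2.01],  [-0.78, -0.66, 1.78]] + [[1.27, -1.6, -0.03],[-0.79, 0.99, 0.02],[-0.27, 0.34, 0.01]] + [[-0.01, -0.01, -0.01], [-0.03, -0.02, -0.02], [0.04, 0.03, 0.03]]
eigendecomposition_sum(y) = [[0.93,  -0.85,  -0.36], [-1.38,  1.27,  0.54], [-0.78,  0.72,  0.3]] + [[-0.32, -0.69, 0.84], [-0.27, -0.59, 0.72], [-0.18, -0.39, 0.47]] + [[-0.06, -0.66, 1.1], [-0.04, -0.45, 0.75], [-0.05, -0.62, 1.03]]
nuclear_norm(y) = 6.11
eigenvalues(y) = [2.5, -0.44, 0.53]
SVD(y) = [[0.52, -0.84, -0.18], [0.64, 0.52, -0.57], [0.57, 0.18, 0.80]] @ diag([3.6090079967040247, 2.4370321493258094, 0.06508135584656238]) @ [[-0.38, -0.32, 0.87], [-0.62, 0.78, 0.02], [0.68, 0.53, 0.50]]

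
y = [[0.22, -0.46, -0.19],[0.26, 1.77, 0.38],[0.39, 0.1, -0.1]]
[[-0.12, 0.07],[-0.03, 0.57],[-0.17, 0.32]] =y @ [[-0.55, 0.74], [0.13, 0.23], [-0.32, -0.08]]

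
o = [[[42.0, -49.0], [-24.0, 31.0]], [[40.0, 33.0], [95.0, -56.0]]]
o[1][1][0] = 95.0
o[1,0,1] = 33.0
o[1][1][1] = -56.0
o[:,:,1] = [[-49.0, 31.0], [33.0, -56.0]]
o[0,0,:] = [42.0, -49.0]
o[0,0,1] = -49.0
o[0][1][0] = -24.0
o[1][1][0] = 95.0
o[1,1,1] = -56.0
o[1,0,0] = 40.0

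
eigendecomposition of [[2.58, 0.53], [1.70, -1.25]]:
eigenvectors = [[0.92,-0.13],[0.39,0.99]]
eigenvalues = [2.8, -1.47]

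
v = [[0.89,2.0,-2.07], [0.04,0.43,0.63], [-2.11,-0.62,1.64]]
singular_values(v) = [3.86, 1.34, 0.71]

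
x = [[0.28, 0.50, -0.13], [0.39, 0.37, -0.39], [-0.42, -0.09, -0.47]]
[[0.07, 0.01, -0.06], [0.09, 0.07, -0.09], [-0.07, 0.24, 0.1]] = x@ [[0.17, -0.2, -0.26],[0.05, 0.04, 0.04],[-0.01, -0.35, 0.02]]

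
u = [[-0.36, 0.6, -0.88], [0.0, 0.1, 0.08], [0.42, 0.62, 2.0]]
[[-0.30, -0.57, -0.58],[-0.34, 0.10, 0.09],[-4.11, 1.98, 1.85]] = u @ [[-0.90, 1.04, 1.00], [-2.6, 0.55, 0.47], [-1.06, 0.60, 0.57]]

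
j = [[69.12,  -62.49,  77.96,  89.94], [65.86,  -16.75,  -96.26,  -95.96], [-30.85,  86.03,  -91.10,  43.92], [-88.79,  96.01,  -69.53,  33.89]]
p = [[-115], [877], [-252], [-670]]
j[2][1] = 86.03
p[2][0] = -252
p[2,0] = -252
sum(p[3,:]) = -670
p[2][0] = -252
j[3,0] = -88.79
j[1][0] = 65.86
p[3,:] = [-670]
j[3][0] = -88.79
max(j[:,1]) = 96.01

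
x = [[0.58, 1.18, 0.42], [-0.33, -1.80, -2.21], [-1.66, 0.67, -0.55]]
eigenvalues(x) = [(0.91+0j), (-1.34+1.68j), (-1.34-1.68j)]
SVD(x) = [[-0.39,-0.01,0.92], [0.92,-0.12,0.38], [0.11,0.99,0.05]] @ diag([3.110161229981828, 1.855356609938267, 0.7278385627845674]) @ [[-0.23, -0.65, -0.72], [-0.87, 0.47, -0.15], [0.44, 0.59, -0.67]]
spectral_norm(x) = 3.11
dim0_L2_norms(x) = [1.79, 2.25, 2.32]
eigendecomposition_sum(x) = [[(0.63+0j), 0.23+0.00j, -0.17+0.00j], [0.37+0.00j, (0.14+0j), (-0.1+0j)], [(-0.54-0j), -0.20+0.00j, (0.15-0j)]] + [[-0.02+0.41j,0.47+0.03j,0.29+0.49j],[-0.35-0.83j,-0.97+0.40j,(-1.06-0.69j)],[(-0.56+0.38j),(0.44+0.65j),-0.35+0.87j]] + [[(-0.02-0.41j),(0.47-0.03j),(0.29-0.49j)], [-0.35+0.83j,-0.97-0.40j,-1.06+0.69j], [(-0.56-0.38j),(0.44-0.65j),(-0.35-0.87j)]]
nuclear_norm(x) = 5.69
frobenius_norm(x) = 3.69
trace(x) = -1.77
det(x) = 4.20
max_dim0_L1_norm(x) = 3.65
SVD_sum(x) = [[0.27, 0.79, 0.87], [-0.65, -1.86, -2.06], [-0.08, -0.22, -0.24]] + [[0.01, -0.01, 0.00], [0.19, -0.1, 0.03], [-1.60, 0.87, -0.28]] + [[0.29, 0.40, -0.45],[0.12, 0.17, -0.19],[0.02, 0.02, -0.03]]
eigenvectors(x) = [[-0.69+0.00j, 0.31+0.15j, (0.31-0.15j)], [-0.41+0.00j, (-0.75+0j), -0.75-0.00j], [0.60+0.00j, 0.11+0.55j, 0.11-0.55j]]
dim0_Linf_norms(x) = [1.66, 1.8, 2.21]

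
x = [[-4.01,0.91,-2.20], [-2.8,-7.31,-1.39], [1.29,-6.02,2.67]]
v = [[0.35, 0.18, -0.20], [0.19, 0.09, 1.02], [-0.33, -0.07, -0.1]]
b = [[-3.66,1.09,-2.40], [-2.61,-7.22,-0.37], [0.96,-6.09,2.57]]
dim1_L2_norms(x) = [4.66, 7.95, 6.71]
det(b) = 28.30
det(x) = 59.16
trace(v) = 0.34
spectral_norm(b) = 9.70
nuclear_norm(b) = 15.68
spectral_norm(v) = 1.06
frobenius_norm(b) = 11.14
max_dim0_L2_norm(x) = 9.51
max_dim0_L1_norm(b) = 14.4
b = x + v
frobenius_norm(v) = 1.18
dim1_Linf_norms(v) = [0.35, 1.02, 0.33]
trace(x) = -8.65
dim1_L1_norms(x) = [7.12, 11.5, 9.98]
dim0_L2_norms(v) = [0.52, 0.21, 1.04]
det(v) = -0.04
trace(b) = -8.31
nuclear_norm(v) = 1.65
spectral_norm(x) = 9.60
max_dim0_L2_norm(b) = 9.51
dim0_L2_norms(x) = [5.06, 9.51, 3.73]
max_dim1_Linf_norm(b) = 7.22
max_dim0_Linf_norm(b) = 7.22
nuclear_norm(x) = 16.68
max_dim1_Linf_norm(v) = 1.02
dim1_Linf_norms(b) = [3.66, 7.22, 6.09]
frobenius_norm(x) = 11.40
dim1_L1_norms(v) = [0.73, 1.3, 0.5]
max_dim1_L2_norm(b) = 7.69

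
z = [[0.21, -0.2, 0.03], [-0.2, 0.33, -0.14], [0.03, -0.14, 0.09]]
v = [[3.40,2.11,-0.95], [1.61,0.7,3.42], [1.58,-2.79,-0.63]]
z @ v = [[0.44, 0.22, -0.90], [-0.37, 0.2, 1.41], [0.02, -0.29, -0.56]]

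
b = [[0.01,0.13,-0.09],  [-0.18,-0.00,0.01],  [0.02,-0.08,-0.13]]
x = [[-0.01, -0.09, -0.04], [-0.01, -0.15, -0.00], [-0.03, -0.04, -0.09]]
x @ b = [[0.02, 0.0, 0.01], [0.03, -0.00, -0.00], [0.01, 0.00, 0.01]]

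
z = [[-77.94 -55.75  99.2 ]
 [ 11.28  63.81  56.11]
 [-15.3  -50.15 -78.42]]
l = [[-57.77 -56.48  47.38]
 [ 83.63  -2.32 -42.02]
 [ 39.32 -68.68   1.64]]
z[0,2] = 99.2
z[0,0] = -77.94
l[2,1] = -68.68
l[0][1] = -56.48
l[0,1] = -56.48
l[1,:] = [83.63, -2.32, -42.02]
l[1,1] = -2.32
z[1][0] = 11.28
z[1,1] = 63.81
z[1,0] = 11.28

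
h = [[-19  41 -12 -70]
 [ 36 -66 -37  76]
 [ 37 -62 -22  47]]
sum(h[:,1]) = -87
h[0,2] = -12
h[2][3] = 47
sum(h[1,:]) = 9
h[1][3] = 76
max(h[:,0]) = 37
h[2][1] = -62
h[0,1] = 41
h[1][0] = 36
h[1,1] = -66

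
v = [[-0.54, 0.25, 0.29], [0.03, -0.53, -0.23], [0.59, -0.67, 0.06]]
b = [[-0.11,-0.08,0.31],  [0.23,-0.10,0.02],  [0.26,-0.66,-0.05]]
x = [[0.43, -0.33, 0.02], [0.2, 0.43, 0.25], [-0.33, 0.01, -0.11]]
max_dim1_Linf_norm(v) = 0.67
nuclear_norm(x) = 1.19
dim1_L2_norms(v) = [0.66, 0.58, 0.89]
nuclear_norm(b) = 1.24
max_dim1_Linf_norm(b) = 0.66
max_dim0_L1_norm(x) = 0.96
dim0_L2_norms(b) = [0.36, 0.67, 0.31]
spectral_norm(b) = 0.73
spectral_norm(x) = 0.62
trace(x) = 0.75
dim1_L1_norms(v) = [1.08, 0.79, 1.32]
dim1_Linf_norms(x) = [0.43, 0.43, 0.33]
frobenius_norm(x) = 0.84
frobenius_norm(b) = 0.83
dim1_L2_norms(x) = [0.54, 0.54, 0.35]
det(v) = 0.15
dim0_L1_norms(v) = [1.16, 1.45, 0.58]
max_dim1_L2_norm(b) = 0.71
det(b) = -0.04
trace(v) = -1.01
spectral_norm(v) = 1.14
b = v + x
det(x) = 0.00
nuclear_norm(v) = 1.87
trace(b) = -0.26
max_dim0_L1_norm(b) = 0.84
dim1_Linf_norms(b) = [0.31, 0.23, 0.66]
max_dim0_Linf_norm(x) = 0.43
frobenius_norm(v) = 1.25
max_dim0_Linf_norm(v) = 0.67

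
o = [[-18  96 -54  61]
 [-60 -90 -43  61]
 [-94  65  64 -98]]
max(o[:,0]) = -18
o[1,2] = -43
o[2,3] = -98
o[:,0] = [-18, -60, -94]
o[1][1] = -90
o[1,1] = -90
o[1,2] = -43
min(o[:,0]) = -94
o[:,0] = [-18, -60, -94]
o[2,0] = -94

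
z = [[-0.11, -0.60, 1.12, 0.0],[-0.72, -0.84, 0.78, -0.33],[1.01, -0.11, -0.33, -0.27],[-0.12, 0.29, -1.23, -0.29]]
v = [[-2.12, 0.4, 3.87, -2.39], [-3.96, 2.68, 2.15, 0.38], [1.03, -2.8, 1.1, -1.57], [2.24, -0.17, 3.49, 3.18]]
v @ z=[[4.14, -0.18, -0.40, -0.48], [0.63, -0.0, -3.52, -1.58], [3.2, 1.16, 0.54, 1.08], [3.02, -0.66, -2.69, -1.81]]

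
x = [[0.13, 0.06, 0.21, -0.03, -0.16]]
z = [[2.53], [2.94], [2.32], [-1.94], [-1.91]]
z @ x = [[0.33, 0.15, 0.53, -0.08, -0.4], [0.38, 0.18, 0.62, -0.09, -0.47], [0.30, 0.14, 0.49, -0.07, -0.37], [-0.25, -0.12, -0.41, 0.06, 0.31], [-0.25, -0.11, -0.4, 0.06, 0.31]]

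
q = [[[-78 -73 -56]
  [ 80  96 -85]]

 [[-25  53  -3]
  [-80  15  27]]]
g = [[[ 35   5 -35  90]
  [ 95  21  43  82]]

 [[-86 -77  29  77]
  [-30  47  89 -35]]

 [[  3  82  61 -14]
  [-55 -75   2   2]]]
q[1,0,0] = -25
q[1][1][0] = -80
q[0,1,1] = 96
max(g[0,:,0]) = 95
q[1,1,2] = 27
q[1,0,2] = -3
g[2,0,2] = 61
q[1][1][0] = -80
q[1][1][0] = -80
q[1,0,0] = -25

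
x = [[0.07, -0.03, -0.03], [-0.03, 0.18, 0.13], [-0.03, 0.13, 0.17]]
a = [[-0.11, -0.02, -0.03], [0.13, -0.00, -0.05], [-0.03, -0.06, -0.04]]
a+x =[[-0.04, -0.05, -0.06], [0.10, 0.18, 0.08], [-0.06, 0.07, 0.13]]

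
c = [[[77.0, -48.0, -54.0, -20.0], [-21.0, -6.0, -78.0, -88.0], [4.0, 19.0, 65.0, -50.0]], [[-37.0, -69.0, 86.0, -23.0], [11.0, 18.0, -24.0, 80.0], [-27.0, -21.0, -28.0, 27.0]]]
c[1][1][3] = 80.0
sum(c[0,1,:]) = -193.0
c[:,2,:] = [[4.0, 19.0, 65.0, -50.0], [-27.0, -21.0, -28.0, 27.0]]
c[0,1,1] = -6.0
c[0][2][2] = 65.0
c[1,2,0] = -27.0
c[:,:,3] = [[-20.0, -88.0, -50.0], [-23.0, 80.0, 27.0]]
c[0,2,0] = 4.0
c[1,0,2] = 86.0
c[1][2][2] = -28.0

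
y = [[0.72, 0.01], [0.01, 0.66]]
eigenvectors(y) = [[0.99, -0.16], [0.16, 0.99]]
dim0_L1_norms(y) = [0.73, 0.67]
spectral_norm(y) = 0.72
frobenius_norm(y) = 0.98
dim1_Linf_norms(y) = [0.72, 0.66]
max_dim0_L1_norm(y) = 0.73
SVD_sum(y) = [[0.7, 0.11], [0.11, 0.02]] + [[0.02,-0.1], [-0.10,0.64]]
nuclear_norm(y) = 1.38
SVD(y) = [[-0.99,-0.16], [-0.16,0.99]] @ diag([0.7216227766016837, 0.6583772233983163]) @ [[-0.99, -0.16],[-0.16, 0.99]]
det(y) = 0.48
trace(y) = 1.38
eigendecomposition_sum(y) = [[0.7, 0.11], [0.11, 0.02]] + [[0.02, -0.1], [-0.10, 0.64]]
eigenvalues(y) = [0.72, 0.66]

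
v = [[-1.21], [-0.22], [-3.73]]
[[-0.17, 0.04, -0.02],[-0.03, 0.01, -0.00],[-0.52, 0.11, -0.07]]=v@[[0.14, -0.03, 0.02]]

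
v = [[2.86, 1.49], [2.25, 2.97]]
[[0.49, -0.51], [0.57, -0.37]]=v @ [[0.12, -0.19], [0.10, 0.02]]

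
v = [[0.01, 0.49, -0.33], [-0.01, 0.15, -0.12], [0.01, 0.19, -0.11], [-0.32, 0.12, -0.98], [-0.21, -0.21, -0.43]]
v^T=[[0.01, -0.01, 0.01, -0.32, -0.21], [0.49, 0.15, 0.19, 0.12, -0.21], [-0.33, -0.12, -0.11, -0.98, -0.43]]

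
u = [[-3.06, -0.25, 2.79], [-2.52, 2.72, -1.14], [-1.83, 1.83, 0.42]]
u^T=[[-3.06, -2.52, -1.83], [-0.25, 2.72, 1.83], [2.79, -1.14, 0.42]]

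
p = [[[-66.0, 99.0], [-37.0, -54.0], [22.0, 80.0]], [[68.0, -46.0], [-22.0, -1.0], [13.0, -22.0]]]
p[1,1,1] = -1.0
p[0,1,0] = -37.0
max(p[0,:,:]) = 99.0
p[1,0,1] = -46.0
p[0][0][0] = -66.0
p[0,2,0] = 22.0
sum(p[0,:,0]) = -81.0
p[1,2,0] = 13.0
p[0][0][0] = -66.0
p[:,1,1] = [-54.0, -1.0]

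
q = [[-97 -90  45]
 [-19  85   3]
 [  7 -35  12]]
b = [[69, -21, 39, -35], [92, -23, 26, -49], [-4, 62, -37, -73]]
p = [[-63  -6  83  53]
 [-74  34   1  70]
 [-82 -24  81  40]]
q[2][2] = 12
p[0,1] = -6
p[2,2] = 81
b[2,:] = [-4, 62, -37, -73]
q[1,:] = [-19, 85, 3]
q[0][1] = -90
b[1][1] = -23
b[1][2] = 26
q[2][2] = 12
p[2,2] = 81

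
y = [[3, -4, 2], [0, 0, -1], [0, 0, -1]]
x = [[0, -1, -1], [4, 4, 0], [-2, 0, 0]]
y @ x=[[-20, -19, -3], [2, 0, 0], [2, 0, 0]]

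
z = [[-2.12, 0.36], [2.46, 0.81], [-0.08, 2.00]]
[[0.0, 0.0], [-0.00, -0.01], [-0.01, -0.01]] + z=[[-2.12,  0.36], [2.46,  0.8], [-0.09,  1.99]]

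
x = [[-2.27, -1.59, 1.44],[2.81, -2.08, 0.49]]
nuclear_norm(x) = 6.61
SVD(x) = [[-0.50, 0.87], [0.87, 0.50]] @ diag([3.719482377647862, 2.895280788173577]) @ [[0.96,-0.27,-0.08], [-0.19,-0.84,0.52]]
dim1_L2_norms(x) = [3.12, 3.53]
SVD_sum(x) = [[-1.79, 0.50, 0.15], [3.09, -0.87, -0.26]] + [[-0.48, -2.09, 1.29], [-0.28, -1.21, 0.75]]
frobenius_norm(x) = 4.71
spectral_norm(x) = 3.72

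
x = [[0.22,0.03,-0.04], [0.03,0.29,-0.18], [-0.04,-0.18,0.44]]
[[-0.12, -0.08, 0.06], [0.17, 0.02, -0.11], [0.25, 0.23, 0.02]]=x@[[-0.51, -0.31, 0.32], [1.27, 0.55, -0.48], [1.04, 0.72, -0.13]]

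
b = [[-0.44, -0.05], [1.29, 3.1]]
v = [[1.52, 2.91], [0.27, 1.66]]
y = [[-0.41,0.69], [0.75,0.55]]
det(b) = -1.30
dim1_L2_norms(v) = [3.28, 1.68]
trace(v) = 3.18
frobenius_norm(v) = 3.69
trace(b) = 2.66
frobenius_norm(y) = 1.23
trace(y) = 0.14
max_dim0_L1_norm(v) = 4.57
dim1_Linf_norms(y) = [0.69, 0.75]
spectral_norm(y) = 0.94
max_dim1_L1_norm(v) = 4.43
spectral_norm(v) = 3.66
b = y @ v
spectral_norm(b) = 3.36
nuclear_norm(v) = 4.13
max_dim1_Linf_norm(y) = 0.75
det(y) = -0.74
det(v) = 1.74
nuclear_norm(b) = 3.75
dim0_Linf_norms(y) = [0.75, 0.69]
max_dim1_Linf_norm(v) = 2.91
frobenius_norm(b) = 3.39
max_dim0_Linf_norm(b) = 3.1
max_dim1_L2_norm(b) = 3.36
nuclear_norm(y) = 1.73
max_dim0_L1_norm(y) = 1.24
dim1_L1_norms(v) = [4.43, 1.93]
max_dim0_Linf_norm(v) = 2.91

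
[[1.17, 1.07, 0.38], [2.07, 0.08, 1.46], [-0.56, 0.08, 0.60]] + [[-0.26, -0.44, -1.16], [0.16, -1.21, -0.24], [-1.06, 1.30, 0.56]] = [[0.91, 0.63, -0.78], [2.23, -1.13, 1.22], [-1.62, 1.38, 1.16]]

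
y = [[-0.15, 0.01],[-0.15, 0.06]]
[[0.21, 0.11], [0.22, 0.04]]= y @ [[-1.42, -0.81], [0.05, -1.41]]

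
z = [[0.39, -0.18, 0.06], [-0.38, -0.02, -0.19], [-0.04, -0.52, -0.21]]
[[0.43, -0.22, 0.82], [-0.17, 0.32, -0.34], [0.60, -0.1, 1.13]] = z @[[0.60,0.36,1.10], [-1.13,1.17,-2.20], [-0.19,-2.51,-0.16]]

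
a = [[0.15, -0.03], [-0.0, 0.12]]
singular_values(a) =[0.16, 0.11]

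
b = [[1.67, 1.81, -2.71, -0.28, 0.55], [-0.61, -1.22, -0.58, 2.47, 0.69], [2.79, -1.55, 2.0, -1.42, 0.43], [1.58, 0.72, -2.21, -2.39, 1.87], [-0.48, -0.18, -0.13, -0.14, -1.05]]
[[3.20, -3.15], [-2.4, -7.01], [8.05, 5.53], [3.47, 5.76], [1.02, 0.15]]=b@[[2.56, -0.70], [-1.42, -0.61], [-0.82, 0.79], [-0.76, -3.3], [-1.70, 0.62]]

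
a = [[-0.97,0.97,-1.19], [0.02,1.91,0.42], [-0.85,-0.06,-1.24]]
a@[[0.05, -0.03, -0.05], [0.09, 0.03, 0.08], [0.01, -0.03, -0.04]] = [[0.03,0.09,0.17], [0.18,0.04,0.13], [-0.06,0.06,0.09]]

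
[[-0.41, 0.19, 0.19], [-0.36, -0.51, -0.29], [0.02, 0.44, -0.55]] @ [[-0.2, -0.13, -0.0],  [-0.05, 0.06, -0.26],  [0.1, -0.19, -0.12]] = [[0.09, 0.03, -0.07], [0.07, 0.07, 0.17], [-0.08, 0.13, -0.05]]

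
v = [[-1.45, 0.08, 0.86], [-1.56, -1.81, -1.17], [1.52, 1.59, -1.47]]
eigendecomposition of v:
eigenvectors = [[0.60+0.00j, 0.35+0.15j, 0.35-0.15j], [(-0+0j), (-0.74+0j), (-0.74-0j)], [(-0.8+0j), (0.01+0.55j), (0.01-0.55j)]]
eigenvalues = [(-2.6+0j), (-1.06+1.19j), (-1.06-1.19j)]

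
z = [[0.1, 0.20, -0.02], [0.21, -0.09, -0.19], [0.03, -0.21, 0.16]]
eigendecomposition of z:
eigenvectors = [[0.40, -0.76, -0.55], [-0.82, -0.19, -0.56], [-0.41, -0.62, 0.61]]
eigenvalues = [-0.29, 0.13, 0.32]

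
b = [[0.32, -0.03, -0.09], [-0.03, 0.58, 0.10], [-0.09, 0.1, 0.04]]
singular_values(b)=[0.61, 0.33, 0.0]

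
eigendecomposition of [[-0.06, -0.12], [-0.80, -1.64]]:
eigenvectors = [[0.90,  0.07], [-0.44,  1.00]]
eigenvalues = [-0.0, -1.7]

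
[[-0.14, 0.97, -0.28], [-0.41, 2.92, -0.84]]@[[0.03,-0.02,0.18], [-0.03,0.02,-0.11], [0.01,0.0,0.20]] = [[-0.04, 0.02, -0.19], [-0.11, 0.07, -0.56]]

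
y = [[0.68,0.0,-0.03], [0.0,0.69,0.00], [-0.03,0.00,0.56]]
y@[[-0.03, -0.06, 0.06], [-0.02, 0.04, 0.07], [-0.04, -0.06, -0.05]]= [[-0.02, -0.04, 0.04],[-0.01, 0.03, 0.05],[-0.02, -0.03, -0.03]]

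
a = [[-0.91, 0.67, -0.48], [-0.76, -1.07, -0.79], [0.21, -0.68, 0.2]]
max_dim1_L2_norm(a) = 1.53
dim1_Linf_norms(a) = [0.91, 1.07, 0.68]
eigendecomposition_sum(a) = [[-0.42+0.81j, (0.31+0.5j), (-0.15+0.59j)], [-0.36-0.78j, -0.55-0.06j, -0.35-0.46j], [0.05-0.56j, (-0.29-0.21j), (-0.05-0.37j)]] + [[(-0.42-0.81j), (0.31-0.5j), -0.15-0.59j], [(-0.36+0.78j), -0.55+0.06j, -0.35+0.46j], [0.05+0.56j, (-0.29+0.21j), -0.05+0.37j]] + [[-0.07-0.00j, 0.05+0.00j, (-0.17-0j)], [(-0.03-0j), (0.03+0j), (-0.08-0j)], [0.12+0.00j, (-0.1-0j), 0.31+0.00j]]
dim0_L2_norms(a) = [1.2, 1.43, 0.95]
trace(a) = -1.78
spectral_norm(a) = 1.58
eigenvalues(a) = [(-1.02+0.39j), (-1.02-0.39j), (0.27+0j)]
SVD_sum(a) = [[-0.26, -0.25, -0.23], [-0.91, -0.87, -0.83], [-0.09, -0.09, -0.09]] + [[-0.61, 0.93, -0.3],[0.13, -0.20, 0.07],[0.38, -0.57, 0.19]] + [[-0.04, -0.01, 0.06], [0.02, 0.0, -0.03], [-0.07, -0.02, 0.1]]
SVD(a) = [[-0.27, 0.84, 0.48], [-0.96, -0.18, -0.22], [-0.1, -0.52, 0.85]] @ diag([1.5776118156835446, 1.3748075420964327, 0.14678276877902363]) @ [[0.60, 0.58, 0.55], [-0.53, 0.81, -0.26], [-0.59, -0.13, 0.79]]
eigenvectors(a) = [[(0.67+0j), 0.67-0.00j, (-0.48+0j)], [(-0.38+0.5j), (-0.38-0.5j), (-0.23+0j)], [(-0.38+0.16j), (-0.38-0.16j), (0.85+0j)]]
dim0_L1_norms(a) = [1.88, 2.42, 1.47]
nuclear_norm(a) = 3.10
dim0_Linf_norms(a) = [0.91, 1.07, 0.79]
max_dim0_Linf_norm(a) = 1.07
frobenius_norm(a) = 2.10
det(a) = 0.32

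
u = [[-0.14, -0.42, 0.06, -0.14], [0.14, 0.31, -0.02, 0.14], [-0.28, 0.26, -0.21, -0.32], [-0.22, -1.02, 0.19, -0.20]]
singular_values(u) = [1.24, 0.53, 0.01, 0.0]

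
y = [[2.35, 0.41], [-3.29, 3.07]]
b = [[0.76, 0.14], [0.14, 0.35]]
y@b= [[1.84, 0.47], [-2.07, 0.61]]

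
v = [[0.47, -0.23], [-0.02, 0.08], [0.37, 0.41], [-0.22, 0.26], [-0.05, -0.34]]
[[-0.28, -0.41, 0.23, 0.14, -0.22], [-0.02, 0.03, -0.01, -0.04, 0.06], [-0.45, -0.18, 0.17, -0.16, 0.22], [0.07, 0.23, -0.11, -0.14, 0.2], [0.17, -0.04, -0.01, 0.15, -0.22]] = v @ [[-0.78,-0.76,0.48,0.07,-0.14], [-0.39,0.24,-0.03,-0.46,0.67]]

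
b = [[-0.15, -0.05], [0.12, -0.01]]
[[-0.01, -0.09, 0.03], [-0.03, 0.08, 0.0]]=b @ [[-0.17, 0.65, -0.04], [0.66, -0.21, -0.53]]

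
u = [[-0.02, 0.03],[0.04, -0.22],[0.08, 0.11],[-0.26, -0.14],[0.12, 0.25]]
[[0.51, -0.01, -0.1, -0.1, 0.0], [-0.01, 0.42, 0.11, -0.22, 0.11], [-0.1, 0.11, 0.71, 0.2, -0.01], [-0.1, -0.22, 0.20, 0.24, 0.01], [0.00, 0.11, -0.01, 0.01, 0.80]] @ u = [[0.01, 0.02], [0.10, -0.02], [0.01, 0.02], [-0.05, 0.04], [0.1, 0.17]]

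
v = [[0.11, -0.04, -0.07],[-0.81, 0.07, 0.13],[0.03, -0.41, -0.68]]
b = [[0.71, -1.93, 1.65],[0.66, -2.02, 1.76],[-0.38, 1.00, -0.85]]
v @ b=[[0.08, -0.2, 0.17], [-0.58, 1.55, -1.32], [0.01, 0.09, -0.09]]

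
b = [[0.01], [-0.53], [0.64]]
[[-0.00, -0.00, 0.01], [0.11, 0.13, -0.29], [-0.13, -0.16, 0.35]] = b@ [[-0.2, -0.25, 0.55]]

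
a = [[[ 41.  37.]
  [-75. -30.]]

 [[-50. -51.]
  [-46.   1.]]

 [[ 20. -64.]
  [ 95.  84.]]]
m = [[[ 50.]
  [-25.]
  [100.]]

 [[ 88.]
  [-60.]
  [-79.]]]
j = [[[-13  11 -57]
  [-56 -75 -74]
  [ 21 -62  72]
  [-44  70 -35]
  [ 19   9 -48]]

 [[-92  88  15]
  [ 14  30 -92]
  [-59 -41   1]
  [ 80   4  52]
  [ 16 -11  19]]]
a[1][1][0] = -46.0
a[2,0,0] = 20.0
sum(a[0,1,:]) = -105.0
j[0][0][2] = -57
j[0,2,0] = 21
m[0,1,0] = -25.0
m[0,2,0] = 100.0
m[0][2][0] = 100.0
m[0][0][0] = 50.0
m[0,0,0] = 50.0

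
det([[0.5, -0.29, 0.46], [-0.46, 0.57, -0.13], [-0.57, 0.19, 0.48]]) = 0.173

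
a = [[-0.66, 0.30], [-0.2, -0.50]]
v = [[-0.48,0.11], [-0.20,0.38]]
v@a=[[0.29, -0.2], [0.06, -0.25]]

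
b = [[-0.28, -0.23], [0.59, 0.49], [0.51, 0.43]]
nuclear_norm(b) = 1.08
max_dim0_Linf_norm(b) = 0.59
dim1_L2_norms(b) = [0.36, 0.77, 0.67]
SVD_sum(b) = [[-0.28, -0.23], [0.59, 0.49], [0.51, 0.43]] + [[-0.00, 0.0], [0.00, -0.0], [-0.0, 0.00]]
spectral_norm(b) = 1.08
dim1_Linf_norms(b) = [0.28, 0.59, 0.51]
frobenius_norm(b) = 1.08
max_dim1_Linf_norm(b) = 0.59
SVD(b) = [[-0.34, 0.58], [0.71, -0.36], [0.62, 0.73]] @ diag([1.0791095471552556, 0.0047523929108981375]) @ [[0.77, 0.64], [-0.64, 0.77]]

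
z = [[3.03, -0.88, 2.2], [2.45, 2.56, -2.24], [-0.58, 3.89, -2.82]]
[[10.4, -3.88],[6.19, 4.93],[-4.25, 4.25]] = z @ [[3.19, 0.40], [-0.53, -0.74], [0.12, -2.61]]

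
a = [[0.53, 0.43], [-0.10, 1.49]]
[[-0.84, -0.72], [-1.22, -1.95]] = a @ [[-0.87, -0.28], [-0.88, -1.33]]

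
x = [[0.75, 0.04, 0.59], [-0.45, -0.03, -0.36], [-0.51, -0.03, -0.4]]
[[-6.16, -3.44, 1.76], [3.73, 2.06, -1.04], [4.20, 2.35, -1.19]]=x@[[-6.93, -6.67, 1.49], [-4.96, -2.65, -4.05], [-1.29, 2.83, 1.37]]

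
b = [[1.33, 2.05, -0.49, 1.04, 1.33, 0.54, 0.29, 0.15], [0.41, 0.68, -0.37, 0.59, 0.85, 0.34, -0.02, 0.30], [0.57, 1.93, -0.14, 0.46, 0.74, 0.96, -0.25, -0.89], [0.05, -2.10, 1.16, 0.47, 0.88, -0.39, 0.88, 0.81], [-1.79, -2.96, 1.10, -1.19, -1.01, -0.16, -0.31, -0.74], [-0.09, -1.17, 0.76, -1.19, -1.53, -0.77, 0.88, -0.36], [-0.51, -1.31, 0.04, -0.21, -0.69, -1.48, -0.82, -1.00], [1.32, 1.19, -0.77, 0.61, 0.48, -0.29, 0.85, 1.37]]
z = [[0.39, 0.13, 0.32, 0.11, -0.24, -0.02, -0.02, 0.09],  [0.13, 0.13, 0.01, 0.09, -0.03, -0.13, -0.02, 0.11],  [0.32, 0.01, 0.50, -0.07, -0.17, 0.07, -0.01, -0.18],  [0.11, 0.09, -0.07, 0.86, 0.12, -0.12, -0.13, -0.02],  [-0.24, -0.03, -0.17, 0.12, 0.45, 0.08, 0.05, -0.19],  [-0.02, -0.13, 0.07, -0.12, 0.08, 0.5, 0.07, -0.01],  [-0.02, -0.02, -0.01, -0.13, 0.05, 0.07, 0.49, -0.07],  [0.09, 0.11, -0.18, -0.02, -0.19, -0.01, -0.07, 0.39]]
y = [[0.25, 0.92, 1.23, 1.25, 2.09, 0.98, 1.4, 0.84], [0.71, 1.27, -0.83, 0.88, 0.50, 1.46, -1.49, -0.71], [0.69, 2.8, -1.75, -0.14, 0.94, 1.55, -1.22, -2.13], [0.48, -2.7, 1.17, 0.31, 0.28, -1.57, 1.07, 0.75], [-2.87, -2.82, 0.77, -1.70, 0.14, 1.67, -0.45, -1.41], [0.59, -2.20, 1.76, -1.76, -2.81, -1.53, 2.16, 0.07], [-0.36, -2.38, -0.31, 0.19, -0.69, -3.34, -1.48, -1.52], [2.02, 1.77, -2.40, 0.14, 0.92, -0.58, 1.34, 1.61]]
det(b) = -0.00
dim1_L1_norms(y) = [8.96, 7.85, 11.22, 8.33, 11.83, 12.88, 10.27, 10.78]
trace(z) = 3.71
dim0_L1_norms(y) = [7.97, 16.86, 10.22, 6.37, 8.37, 12.68, 10.61, 9.04]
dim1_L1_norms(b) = [7.22, 3.56, 5.94, 6.74, 9.26, 6.75, 6.06, 6.88]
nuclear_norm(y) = 27.55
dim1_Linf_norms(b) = [2.05, 0.85, 1.93, 2.1, 2.96, 1.53, 1.48, 1.37]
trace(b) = 1.11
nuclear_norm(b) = 15.06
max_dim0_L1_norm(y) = 16.86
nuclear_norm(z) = 3.72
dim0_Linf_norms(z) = [0.39, 0.13, 0.5, 0.86, 0.45, 0.5, 0.49, 0.39]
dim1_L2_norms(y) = [3.46, 2.95, 4.55, 3.64, 4.97, 5.13, 4.7, 4.31]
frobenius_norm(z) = 1.68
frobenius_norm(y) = 12.09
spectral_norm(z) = 1.00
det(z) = -0.00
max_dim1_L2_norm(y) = 5.13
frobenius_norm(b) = 7.96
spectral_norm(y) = 8.35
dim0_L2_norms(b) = [2.73, 5.11, 2.03, 2.26, 2.81, 2.09, 1.79, 2.26]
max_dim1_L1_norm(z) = 1.52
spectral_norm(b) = 6.71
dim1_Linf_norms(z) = [0.39, 0.13, 0.5, 0.86, 0.45, 0.5, 0.49, 0.39]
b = z @ y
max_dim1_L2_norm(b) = 4.03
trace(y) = -1.18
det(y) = -541.71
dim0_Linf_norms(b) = [1.79, 2.96, 1.16, 1.19, 1.53, 1.48, 0.88, 1.37]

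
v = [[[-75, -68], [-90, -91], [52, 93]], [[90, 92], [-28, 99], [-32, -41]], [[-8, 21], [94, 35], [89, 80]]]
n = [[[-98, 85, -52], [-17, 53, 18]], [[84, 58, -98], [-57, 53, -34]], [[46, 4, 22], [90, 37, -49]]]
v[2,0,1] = 21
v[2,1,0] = 94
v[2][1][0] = 94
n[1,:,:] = [[84, 58, -98], [-57, 53, -34]]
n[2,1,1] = 37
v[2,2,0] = 89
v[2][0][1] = 21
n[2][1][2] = -49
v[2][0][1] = 21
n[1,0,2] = -98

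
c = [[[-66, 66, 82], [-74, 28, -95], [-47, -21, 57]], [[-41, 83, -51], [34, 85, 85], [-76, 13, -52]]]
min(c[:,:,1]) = -21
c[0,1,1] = 28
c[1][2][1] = 13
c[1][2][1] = 13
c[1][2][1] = 13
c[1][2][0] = -76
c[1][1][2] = 85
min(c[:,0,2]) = -51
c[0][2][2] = 57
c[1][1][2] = 85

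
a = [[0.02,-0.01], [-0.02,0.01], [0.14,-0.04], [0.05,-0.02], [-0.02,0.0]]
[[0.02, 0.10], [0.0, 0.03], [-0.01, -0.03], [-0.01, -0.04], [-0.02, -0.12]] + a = [[0.04, 0.09], [-0.02, 0.04], [0.13, -0.07], [0.04, -0.06], [-0.04, -0.12]]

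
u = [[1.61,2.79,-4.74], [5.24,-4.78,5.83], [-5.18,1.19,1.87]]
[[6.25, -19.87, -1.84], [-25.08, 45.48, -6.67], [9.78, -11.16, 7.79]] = u@[[-2.24, 2.17, -1.05], [0.90, -3.99, 1.00], [-1.55, 2.58, 0.62]]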